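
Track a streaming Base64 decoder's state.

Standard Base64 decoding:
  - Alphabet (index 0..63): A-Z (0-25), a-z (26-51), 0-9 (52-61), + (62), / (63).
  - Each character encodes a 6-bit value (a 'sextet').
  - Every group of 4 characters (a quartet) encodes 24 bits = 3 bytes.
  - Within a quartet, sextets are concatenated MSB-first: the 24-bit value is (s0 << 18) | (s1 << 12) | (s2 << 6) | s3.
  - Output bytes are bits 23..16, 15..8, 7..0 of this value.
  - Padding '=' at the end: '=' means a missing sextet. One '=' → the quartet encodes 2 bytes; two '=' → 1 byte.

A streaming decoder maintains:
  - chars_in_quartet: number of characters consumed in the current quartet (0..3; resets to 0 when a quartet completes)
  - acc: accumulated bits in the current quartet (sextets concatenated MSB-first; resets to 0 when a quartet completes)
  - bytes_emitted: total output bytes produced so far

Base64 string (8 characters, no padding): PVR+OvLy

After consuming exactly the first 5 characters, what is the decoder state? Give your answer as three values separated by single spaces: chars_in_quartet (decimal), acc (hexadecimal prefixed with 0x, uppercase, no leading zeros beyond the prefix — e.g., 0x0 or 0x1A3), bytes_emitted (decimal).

After char 0 ('P'=15): chars_in_quartet=1 acc=0xF bytes_emitted=0
After char 1 ('V'=21): chars_in_quartet=2 acc=0x3D5 bytes_emitted=0
After char 2 ('R'=17): chars_in_quartet=3 acc=0xF551 bytes_emitted=0
After char 3 ('+'=62): chars_in_quartet=4 acc=0x3D547E -> emit 3D 54 7E, reset; bytes_emitted=3
After char 4 ('O'=14): chars_in_quartet=1 acc=0xE bytes_emitted=3

Answer: 1 0xE 3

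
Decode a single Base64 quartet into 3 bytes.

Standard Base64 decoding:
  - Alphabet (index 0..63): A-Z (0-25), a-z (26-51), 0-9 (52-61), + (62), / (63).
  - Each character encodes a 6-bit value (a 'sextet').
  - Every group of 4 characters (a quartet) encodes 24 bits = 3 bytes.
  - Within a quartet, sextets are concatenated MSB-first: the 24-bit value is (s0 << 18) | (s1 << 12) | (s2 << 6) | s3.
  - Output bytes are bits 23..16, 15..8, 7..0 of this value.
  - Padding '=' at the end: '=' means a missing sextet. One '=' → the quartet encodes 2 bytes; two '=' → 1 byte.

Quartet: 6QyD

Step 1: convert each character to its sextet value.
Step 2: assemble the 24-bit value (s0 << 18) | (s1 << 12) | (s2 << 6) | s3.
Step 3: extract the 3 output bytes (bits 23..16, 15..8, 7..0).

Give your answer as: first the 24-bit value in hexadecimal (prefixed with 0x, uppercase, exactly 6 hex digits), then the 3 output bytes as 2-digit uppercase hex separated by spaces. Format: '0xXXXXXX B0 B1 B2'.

Answer: 0xE90C83 E9 0C 83

Derivation:
Sextets: 6=58, Q=16, y=50, D=3
24-bit: (58<<18) | (16<<12) | (50<<6) | 3
      = 0xE80000 | 0x010000 | 0x000C80 | 0x000003
      = 0xE90C83
Bytes: (v>>16)&0xFF=E9, (v>>8)&0xFF=0C, v&0xFF=83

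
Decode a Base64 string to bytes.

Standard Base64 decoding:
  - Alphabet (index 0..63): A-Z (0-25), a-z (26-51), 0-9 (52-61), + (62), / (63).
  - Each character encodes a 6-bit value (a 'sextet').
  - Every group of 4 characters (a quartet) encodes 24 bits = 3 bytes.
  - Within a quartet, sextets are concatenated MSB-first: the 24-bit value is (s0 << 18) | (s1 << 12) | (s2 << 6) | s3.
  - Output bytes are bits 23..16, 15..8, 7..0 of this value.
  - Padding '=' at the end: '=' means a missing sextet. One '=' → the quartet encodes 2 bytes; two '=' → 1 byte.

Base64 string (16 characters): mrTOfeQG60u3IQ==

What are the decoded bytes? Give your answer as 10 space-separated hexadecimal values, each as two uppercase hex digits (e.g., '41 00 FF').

After char 0 ('m'=38): chars_in_quartet=1 acc=0x26 bytes_emitted=0
After char 1 ('r'=43): chars_in_quartet=2 acc=0x9AB bytes_emitted=0
After char 2 ('T'=19): chars_in_quartet=3 acc=0x26AD3 bytes_emitted=0
After char 3 ('O'=14): chars_in_quartet=4 acc=0x9AB4CE -> emit 9A B4 CE, reset; bytes_emitted=3
After char 4 ('f'=31): chars_in_quartet=1 acc=0x1F bytes_emitted=3
After char 5 ('e'=30): chars_in_quartet=2 acc=0x7DE bytes_emitted=3
After char 6 ('Q'=16): chars_in_quartet=3 acc=0x1F790 bytes_emitted=3
After char 7 ('G'=6): chars_in_quartet=4 acc=0x7DE406 -> emit 7D E4 06, reset; bytes_emitted=6
After char 8 ('6'=58): chars_in_quartet=1 acc=0x3A bytes_emitted=6
After char 9 ('0'=52): chars_in_quartet=2 acc=0xEB4 bytes_emitted=6
After char 10 ('u'=46): chars_in_quartet=3 acc=0x3AD2E bytes_emitted=6
After char 11 ('3'=55): chars_in_quartet=4 acc=0xEB4BB7 -> emit EB 4B B7, reset; bytes_emitted=9
After char 12 ('I'=8): chars_in_quartet=1 acc=0x8 bytes_emitted=9
After char 13 ('Q'=16): chars_in_quartet=2 acc=0x210 bytes_emitted=9
Padding '==': partial quartet acc=0x210 -> emit 21; bytes_emitted=10

Answer: 9A B4 CE 7D E4 06 EB 4B B7 21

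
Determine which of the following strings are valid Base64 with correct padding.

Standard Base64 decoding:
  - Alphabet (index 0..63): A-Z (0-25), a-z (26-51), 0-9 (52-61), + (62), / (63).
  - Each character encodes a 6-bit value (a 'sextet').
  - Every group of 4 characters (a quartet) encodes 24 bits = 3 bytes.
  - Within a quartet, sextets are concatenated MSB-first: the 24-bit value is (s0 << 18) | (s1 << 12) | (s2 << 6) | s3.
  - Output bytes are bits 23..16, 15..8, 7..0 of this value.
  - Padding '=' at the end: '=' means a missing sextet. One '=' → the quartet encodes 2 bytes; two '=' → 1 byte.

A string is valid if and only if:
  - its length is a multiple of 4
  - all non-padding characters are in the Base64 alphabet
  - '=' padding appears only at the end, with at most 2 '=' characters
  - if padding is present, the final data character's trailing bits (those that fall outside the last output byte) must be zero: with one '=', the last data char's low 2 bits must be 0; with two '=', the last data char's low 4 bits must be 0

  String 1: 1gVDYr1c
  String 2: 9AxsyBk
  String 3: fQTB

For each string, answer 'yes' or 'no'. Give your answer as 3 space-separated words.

String 1: '1gVDYr1c' → valid
String 2: '9AxsyBk' → invalid (len=7 not mult of 4)
String 3: 'fQTB' → valid

Answer: yes no yes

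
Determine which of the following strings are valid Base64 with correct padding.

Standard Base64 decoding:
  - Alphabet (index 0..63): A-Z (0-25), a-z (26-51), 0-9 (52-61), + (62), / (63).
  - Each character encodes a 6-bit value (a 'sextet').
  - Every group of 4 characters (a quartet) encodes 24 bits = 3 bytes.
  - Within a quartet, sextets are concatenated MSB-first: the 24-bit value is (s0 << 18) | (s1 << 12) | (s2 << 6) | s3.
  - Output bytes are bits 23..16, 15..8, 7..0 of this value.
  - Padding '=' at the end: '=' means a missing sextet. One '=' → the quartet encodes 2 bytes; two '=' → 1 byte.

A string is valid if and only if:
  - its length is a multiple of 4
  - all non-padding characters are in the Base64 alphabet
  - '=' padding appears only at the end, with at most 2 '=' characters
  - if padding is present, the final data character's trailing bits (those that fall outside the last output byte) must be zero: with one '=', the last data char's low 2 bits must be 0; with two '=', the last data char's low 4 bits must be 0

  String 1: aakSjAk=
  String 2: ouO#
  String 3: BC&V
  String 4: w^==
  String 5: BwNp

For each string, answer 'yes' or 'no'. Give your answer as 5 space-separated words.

String 1: 'aakSjAk=' → valid
String 2: 'ouO#' → invalid (bad char(s): ['#'])
String 3: 'BC&V' → invalid (bad char(s): ['&'])
String 4: 'w^==' → invalid (bad char(s): ['^'])
String 5: 'BwNp' → valid

Answer: yes no no no yes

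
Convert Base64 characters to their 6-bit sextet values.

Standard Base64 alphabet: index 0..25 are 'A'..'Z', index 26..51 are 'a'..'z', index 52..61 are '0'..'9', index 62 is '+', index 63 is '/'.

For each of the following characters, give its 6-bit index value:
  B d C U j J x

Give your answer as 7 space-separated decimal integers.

'B': A..Z range, ord('B') − ord('A') = 1
'd': a..z range, 26 + ord('d') − ord('a') = 29
'C': A..Z range, ord('C') − ord('A') = 2
'U': A..Z range, ord('U') − ord('A') = 20
'j': a..z range, 26 + ord('j') − ord('a') = 35
'J': A..Z range, ord('J') − ord('A') = 9
'x': a..z range, 26 + ord('x') − ord('a') = 49

Answer: 1 29 2 20 35 9 49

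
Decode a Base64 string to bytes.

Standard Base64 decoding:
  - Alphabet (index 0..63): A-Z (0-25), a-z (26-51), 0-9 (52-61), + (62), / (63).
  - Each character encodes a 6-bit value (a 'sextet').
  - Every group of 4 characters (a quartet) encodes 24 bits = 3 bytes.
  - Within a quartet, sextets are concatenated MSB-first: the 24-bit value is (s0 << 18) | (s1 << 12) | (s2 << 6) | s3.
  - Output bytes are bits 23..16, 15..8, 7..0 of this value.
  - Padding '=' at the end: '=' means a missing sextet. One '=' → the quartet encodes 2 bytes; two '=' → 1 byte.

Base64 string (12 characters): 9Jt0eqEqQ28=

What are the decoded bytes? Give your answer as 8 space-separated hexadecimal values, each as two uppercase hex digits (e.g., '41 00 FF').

Answer: F4 9B 74 7A A1 2A 43 6F

Derivation:
After char 0 ('9'=61): chars_in_quartet=1 acc=0x3D bytes_emitted=0
After char 1 ('J'=9): chars_in_quartet=2 acc=0xF49 bytes_emitted=0
After char 2 ('t'=45): chars_in_quartet=3 acc=0x3D26D bytes_emitted=0
After char 3 ('0'=52): chars_in_quartet=4 acc=0xF49B74 -> emit F4 9B 74, reset; bytes_emitted=3
After char 4 ('e'=30): chars_in_quartet=1 acc=0x1E bytes_emitted=3
After char 5 ('q'=42): chars_in_quartet=2 acc=0x7AA bytes_emitted=3
After char 6 ('E'=4): chars_in_quartet=3 acc=0x1EA84 bytes_emitted=3
After char 7 ('q'=42): chars_in_quartet=4 acc=0x7AA12A -> emit 7A A1 2A, reset; bytes_emitted=6
After char 8 ('Q'=16): chars_in_quartet=1 acc=0x10 bytes_emitted=6
After char 9 ('2'=54): chars_in_quartet=2 acc=0x436 bytes_emitted=6
After char 10 ('8'=60): chars_in_quartet=3 acc=0x10DBC bytes_emitted=6
Padding '=': partial quartet acc=0x10DBC -> emit 43 6F; bytes_emitted=8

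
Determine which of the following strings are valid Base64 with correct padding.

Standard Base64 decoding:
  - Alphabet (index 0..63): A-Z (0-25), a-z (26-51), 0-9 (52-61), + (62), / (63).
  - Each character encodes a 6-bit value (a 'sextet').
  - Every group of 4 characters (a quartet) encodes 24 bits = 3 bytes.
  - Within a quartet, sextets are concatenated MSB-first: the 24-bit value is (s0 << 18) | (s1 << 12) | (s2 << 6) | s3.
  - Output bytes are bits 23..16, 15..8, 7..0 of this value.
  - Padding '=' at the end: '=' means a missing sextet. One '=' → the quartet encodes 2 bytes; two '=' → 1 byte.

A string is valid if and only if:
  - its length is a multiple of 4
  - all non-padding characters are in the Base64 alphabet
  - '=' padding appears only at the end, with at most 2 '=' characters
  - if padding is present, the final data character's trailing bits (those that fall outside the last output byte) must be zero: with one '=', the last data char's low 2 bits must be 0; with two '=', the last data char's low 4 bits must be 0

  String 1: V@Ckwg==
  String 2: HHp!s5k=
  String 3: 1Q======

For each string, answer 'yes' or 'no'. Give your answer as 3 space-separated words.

Answer: no no no

Derivation:
String 1: 'V@Ckwg==' → invalid (bad char(s): ['@'])
String 2: 'HHp!s5k=' → invalid (bad char(s): ['!'])
String 3: '1Q======' → invalid (6 pad chars (max 2))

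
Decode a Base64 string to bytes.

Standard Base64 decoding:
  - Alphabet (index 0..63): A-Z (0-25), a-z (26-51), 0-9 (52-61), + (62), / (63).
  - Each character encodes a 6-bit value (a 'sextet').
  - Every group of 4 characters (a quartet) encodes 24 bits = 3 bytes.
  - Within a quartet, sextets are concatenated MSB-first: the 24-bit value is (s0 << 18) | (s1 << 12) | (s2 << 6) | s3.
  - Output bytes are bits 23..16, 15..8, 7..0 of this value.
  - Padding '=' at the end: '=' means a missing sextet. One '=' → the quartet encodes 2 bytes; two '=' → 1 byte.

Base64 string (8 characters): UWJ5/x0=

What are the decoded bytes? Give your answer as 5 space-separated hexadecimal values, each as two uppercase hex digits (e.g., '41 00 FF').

After char 0 ('U'=20): chars_in_quartet=1 acc=0x14 bytes_emitted=0
After char 1 ('W'=22): chars_in_quartet=2 acc=0x516 bytes_emitted=0
After char 2 ('J'=9): chars_in_quartet=3 acc=0x14589 bytes_emitted=0
After char 3 ('5'=57): chars_in_quartet=4 acc=0x516279 -> emit 51 62 79, reset; bytes_emitted=3
After char 4 ('/'=63): chars_in_quartet=1 acc=0x3F bytes_emitted=3
After char 5 ('x'=49): chars_in_quartet=2 acc=0xFF1 bytes_emitted=3
After char 6 ('0'=52): chars_in_quartet=3 acc=0x3FC74 bytes_emitted=3
Padding '=': partial quartet acc=0x3FC74 -> emit FF 1D; bytes_emitted=5

Answer: 51 62 79 FF 1D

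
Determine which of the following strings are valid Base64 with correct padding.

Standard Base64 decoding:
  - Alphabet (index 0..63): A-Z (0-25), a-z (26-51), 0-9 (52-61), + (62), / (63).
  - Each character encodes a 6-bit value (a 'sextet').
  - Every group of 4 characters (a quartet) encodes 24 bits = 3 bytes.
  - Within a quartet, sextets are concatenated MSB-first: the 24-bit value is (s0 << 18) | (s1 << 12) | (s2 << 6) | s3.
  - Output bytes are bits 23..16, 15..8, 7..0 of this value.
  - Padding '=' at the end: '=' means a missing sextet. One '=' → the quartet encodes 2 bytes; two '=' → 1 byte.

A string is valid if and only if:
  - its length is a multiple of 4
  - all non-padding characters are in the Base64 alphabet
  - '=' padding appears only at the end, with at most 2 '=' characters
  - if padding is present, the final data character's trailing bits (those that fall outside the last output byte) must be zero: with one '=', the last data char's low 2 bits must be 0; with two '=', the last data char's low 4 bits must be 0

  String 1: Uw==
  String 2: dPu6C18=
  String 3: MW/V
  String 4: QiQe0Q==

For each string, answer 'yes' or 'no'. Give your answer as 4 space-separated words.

Answer: yes yes yes yes

Derivation:
String 1: 'Uw==' → valid
String 2: 'dPu6C18=' → valid
String 3: 'MW/V' → valid
String 4: 'QiQe0Q==' → valid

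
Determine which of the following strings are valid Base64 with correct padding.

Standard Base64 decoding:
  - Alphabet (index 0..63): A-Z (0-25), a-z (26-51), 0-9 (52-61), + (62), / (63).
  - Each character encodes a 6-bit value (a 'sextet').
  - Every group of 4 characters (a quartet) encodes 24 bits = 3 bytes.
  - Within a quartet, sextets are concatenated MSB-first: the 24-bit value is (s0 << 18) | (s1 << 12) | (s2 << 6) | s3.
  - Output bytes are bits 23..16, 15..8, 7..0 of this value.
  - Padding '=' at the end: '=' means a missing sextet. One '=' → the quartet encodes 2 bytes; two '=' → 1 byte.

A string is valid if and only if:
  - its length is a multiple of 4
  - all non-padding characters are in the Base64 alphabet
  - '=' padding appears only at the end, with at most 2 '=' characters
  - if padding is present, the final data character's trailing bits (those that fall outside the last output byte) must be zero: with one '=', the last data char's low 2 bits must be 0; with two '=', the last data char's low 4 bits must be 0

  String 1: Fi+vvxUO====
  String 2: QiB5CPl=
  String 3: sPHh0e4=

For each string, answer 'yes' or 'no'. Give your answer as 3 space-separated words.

Answer: no no yes

Derivation:
String 1: 'Fi+vvxUO====' → invalid (4 pad chars (max 2))
String 2: 'QiB5CPl=' → invalid (bad trailing bits)
String 3: 'sPHh0e4=' → valid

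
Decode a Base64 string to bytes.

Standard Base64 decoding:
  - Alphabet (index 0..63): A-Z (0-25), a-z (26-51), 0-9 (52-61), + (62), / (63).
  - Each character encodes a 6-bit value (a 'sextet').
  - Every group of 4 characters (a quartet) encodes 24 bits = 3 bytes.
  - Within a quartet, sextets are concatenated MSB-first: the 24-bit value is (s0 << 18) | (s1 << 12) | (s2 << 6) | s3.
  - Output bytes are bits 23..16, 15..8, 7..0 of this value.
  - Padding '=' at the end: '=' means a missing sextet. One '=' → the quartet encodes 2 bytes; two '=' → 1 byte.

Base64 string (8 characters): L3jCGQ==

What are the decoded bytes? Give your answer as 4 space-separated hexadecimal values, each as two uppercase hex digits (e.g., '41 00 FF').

Answer: 2F 78 C2 19

Derivation:
After char 0 ('L'=11): chars_in_quartet=1 acc=0xB bytes_emitted=0
After char 1 ('3'=55): chars_in_quartet=2 acc=0x2F7 bytes_emitted=0
After char 2 ('j'=35): chars_in_quartet=3 acc=0xBDE3 bytes_emitted=0
After char 3 ('C'=2): chars_in_quartet=4 acc=0x2F78C2 -> emit 2F 78 C2, reset; bytes_emitted=3
After char 4 ('G'=6): chars_in_quartet=1 acc=0x6 bytes_emitted=3
After char 5 ('Q'=16): chars_in_quartet=2 acc=0x190 bytes_emitted=3
Padding '==': partial quartet acc=0x190 -> emit 19; bytes_emitted=4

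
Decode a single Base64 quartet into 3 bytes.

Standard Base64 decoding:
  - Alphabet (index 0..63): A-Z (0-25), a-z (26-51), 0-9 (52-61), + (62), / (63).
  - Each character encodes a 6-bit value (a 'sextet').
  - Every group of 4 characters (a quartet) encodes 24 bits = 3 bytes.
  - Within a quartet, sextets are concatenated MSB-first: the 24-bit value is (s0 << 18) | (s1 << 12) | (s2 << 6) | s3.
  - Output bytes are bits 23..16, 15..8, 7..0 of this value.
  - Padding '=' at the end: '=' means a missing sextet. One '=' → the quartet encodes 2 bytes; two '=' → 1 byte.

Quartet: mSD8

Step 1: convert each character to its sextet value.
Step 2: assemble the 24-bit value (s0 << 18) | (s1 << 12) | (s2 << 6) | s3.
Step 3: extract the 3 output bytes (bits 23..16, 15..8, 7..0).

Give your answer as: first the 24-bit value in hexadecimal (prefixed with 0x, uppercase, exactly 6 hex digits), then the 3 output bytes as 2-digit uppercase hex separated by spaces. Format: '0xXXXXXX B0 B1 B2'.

Answer: 0x9920FC 99 20 FC

Derivation:
Sextets: m=38, S=18, D=3, 8=60
24-bit: (38<<18) | (18<<12) | (3<<6) | 60
      = 0x980000 | 0x012000 | 0x0000C0 | 0x00003C
      = 0x9920FC
Bytes: (v>>16)&0xFF=99, (v>>8)&0xFF=20, v&0xFF=FC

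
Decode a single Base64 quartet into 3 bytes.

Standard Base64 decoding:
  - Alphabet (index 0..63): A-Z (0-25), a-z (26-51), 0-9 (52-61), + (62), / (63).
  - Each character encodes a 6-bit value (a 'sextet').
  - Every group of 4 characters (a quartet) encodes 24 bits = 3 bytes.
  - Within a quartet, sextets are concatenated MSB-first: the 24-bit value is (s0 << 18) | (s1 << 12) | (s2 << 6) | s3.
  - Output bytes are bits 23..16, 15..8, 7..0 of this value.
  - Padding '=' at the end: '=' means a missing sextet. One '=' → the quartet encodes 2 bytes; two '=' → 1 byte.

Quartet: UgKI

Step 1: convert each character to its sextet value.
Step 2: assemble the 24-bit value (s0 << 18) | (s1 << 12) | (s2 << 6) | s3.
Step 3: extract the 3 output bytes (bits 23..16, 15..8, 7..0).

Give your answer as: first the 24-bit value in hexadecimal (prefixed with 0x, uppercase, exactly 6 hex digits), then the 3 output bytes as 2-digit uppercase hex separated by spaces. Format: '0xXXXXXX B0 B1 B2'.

Answer: 0x520288 52 02 88

Derivation:
Sextets: U=20, g=32, K=10, I=8
24-bit: (20<<18) | (32<<12) | (10<<6) | 8
      = 0x500000 | 0x020000 | 0x000280 | 0x000008
      = 0x520288
Bytes: (v>>16)&0xFF=52, (v>>8)&0xFF=02, v&0xFF=88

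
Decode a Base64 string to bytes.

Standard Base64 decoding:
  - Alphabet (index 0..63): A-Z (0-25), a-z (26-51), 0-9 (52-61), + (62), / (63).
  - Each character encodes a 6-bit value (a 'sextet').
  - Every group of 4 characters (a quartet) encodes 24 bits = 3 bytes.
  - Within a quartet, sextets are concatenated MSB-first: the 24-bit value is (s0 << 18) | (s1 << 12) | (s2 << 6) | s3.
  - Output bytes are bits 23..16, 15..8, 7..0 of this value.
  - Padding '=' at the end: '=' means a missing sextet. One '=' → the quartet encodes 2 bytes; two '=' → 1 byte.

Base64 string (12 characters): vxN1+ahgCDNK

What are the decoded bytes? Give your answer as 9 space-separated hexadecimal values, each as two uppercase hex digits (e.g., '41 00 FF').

After char 0 ('v'=47): chars_in_quartet=1 acc=0x2F bytes_emitted=0
After char 1 ('x'=49): chars_in_quartet=2 acc=0xBF1 bytes_emitted=0
After char 2 ('N'=13): chars_in_quartet=3 acc=0x2FC4D bytes_emitted=0
After char 3 ('1'=53): chars_in_quartet=4 acc=0xBF1375 -> emit BF 13 75, reset; bytes_emitted=3
After char 4 ('+'=62): chars_in_quartet=1 acc=0x3E bytes_emitted=3
After char 5 ('a'=26): chars_in_quartet=2 acc=0xF9A bytes_emitted=3
After char 6 ('h'=33): chars_in_quartet=3 acc=0x3E6A1 bytes_emitted=3
After char 7 ('g'=32): chars_in_quartet=4 acc=0xF9A860 -> emit F9 A8 60, reset; bytes_emitted=6
After char 8 ('C'=2): chars_in_quartet=1 acc=0x2 bytes_emitted=6
After char 9 ('D'=3): chars_in_quartet=2 acc=0x83 bytes_emitted=6
After char 10 ('N'=13): chars_in_quartet=3 acc=0x20CD bytes_emitted=6
After char 11 ('K'=10): chars_in_quartet=4 acc=0x8334A -> emit 08 33 4A, reset; bytes_emitted=9

Answer: BF 13 75 F9 A8 60 08 33 4A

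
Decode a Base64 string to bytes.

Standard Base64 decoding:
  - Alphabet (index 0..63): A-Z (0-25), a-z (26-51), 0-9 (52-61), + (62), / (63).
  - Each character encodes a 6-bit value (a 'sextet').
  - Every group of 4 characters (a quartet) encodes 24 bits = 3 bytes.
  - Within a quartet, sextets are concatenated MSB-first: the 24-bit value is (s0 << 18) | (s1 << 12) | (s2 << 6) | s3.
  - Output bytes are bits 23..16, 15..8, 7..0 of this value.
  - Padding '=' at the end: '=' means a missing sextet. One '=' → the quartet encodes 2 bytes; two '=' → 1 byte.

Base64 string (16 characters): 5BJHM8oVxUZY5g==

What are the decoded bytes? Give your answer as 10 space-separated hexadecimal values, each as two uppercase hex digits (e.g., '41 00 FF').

Answer: E4 12 47 33 CA 15 C5 46 58 E6

Derivation:
After char 0 ('5'=57): chars_in_quartet=1 acc=0x39 bytes_emitted=0
After char 1 ('B'=1): chars_in_quartet=2 acc=0xE41 bytes_emitted=0
After char 2 ('J'=9): chars_in_quartet=3 acc=0x39049 bytes_emitted=0
After char 3 ('H'=7): chars_in_quartet=4 acc=0xE41247 -> emit E4 12 47, reset; bytes_emitted=3
After char 4 ('M'=12): chars_in_quartet=1 acc=0xC bytes_emitted=3
After char 5 ('8'=60): chars_in_quartet=2 acc=0x33C bytes_emitted=3
After char 6 ('o'=40): chars_in_quartet=3 acc=0xCF28 bytes_emitted=3
After char 7 ('V'=21): chars_in_quartet=4 acc=0x33CA15 -> emit 33 CA 15, reset; bytes_emitted=6
After char 8 ('x'=49): chars_in_quartet=1 acc=0x31 bytes_emitted=6
After char 9 ('U'=20): chars_in_quartet=2 acc=0xC54 bytes_emitted=6
After char 10 ('Z'=25): chars_in_quartet=3 acc=0x31519 bytes_emitted=6
After char 11 ('Y'=24): chars_in_quartet=4 acc=0xC54658 -> emit C5 46 58, reset; bytes_emitted=9
After char 12 ('5'=57): chars_in_quartet=1 acc=0x39 bytes_emitted=9
After char 13 ('g'=32): chars_in_quartet=2 acc=0xE60 bytes_emitted=9
Padding '==': partial quartet acc=0xE60 -> emit E6; bytes_emitted=10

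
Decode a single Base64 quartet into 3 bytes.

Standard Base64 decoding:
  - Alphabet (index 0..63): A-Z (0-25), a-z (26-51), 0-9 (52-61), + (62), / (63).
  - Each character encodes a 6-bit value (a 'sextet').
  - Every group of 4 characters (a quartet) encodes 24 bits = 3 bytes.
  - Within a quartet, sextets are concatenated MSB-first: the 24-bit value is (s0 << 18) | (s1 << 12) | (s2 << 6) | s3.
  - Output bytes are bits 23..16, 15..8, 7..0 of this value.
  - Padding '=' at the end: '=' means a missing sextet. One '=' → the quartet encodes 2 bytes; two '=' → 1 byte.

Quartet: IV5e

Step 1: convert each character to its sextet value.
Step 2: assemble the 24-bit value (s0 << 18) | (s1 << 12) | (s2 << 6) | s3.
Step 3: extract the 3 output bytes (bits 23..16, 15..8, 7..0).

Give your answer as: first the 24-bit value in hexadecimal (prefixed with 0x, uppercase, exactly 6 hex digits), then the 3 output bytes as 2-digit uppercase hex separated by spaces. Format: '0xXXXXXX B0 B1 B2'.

Sextets: I=8, V=21, 5=57, e=30
24-bit: (8<<18) | (21<<12) | (57<<6) | 30
      = 0x200000 | 0x015000 | 0x000E40 | 0x00001E
      = 0x215E5E
Bytes: (v>>16)&0xFF=21, (v>>8)&0xFF=5E, v&0xFF=5E

Answer: 0x215E5E 21 5E 5E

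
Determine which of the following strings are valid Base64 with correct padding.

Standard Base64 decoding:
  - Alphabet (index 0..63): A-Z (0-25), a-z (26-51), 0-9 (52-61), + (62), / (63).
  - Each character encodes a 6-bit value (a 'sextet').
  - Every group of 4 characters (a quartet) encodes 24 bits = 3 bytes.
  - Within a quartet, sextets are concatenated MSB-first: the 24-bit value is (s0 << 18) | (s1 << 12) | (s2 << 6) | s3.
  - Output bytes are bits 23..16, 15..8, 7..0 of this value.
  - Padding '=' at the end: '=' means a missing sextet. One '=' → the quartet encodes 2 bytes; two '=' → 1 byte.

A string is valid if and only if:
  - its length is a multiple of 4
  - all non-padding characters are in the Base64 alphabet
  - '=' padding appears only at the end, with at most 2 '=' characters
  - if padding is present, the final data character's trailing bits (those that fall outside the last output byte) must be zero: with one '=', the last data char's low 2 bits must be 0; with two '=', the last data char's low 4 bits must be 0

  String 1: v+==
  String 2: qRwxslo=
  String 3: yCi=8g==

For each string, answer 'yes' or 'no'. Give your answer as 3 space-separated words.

Answer: no yes no

Derivation:
String 1: 'v+==' → invalid (bad trailing bits)
String 2: 'qRwxslo=' → valid
String 3: 'yCi=8g==' → invalid (bad char(s): ['=']; '=' in middle)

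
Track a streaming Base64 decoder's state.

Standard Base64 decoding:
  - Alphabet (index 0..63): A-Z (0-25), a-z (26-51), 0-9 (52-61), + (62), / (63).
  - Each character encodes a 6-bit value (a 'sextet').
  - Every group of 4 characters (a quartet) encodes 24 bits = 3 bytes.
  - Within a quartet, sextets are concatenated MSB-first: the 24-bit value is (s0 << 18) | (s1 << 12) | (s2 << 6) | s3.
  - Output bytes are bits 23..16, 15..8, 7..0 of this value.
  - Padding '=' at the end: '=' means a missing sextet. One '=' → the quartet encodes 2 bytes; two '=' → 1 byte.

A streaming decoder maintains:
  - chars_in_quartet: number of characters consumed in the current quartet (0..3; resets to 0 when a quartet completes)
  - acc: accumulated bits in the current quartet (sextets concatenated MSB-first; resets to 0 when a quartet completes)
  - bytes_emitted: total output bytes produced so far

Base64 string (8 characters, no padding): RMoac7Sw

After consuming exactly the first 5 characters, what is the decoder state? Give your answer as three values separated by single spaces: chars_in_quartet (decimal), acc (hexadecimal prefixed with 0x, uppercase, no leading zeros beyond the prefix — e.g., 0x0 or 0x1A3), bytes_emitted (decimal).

After char 0 ('R'=17): chars_in_quartet=1 acc=0x11 bytes_emitted=0
After char 1 ('M'=12): chars_in_quartet=2 acc=0x44C bytes_emitted=0
After char 2 ('o'=40): chars_in_quartet=3 acc=0x11328 bytes_emitted=0
After char 3 ('a'=26): chars_in_quartet=4 acc=0x44CA1A -> emit 44 CA 1A, reset; bytes_emitted=3
After char 4 ('c'=28): chars_in_quartet=1 acc=0x1C bytes_emitted=3

Answer: 1 0x1C 3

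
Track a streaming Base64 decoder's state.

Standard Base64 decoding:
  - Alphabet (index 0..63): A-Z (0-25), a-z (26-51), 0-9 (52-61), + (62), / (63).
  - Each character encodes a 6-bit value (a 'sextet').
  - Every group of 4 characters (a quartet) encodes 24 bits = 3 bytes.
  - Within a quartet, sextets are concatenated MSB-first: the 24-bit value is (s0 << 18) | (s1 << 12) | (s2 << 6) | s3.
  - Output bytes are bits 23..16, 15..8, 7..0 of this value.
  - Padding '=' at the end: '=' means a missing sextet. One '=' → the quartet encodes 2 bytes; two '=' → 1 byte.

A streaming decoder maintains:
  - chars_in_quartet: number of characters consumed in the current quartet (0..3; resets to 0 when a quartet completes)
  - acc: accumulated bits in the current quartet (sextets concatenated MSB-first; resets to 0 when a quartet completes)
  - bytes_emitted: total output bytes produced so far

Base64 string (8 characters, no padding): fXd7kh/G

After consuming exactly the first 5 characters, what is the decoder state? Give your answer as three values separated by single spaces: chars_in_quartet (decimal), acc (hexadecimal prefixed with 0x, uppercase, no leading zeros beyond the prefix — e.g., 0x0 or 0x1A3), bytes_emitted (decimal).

Answer: 1 0x24 3

Derivation:
After char 0 ('f'=31): chars_in_quartet=1 acc=0x1F bytes_emitted=0
After char 1 ('X'=23): chars_in_quartet=2 acc=0x7D7 bytes_emitted=0
After char 2 ('d'=29): chars_in_quartet=3 acc=0x1F5DD bytes_emitted=0
After char 3 ('7'=59): chars_in_quartet=4 acc=0x7D777B -> emit 7D 77 7B, reset; bytes_emitted=3
After char 4 ('k'=36): chars_in_quartet=1 acc=0x24 bytes_emitted=3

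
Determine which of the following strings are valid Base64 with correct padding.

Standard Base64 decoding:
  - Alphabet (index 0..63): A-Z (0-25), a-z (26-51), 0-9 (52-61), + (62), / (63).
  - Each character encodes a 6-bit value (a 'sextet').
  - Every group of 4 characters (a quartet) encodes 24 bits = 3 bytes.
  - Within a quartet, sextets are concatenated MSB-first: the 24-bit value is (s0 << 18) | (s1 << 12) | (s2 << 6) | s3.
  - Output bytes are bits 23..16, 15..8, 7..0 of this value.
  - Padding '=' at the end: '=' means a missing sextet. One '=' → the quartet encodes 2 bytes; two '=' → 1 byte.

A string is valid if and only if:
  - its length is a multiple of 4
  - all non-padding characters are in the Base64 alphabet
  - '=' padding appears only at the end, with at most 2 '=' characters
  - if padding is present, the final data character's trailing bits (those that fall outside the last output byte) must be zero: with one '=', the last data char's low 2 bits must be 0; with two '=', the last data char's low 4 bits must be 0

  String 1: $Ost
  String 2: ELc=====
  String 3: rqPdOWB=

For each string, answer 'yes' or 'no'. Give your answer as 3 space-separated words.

Answer: no no no

Derivation:
String 1: '$Ost' → invalid (bad char(s): ['$'])
String 2: 'ELc=====' → invalid (5 pad chars (max 2))
String 3: 'rqPdOWB=' → invalid (bad trailing bits)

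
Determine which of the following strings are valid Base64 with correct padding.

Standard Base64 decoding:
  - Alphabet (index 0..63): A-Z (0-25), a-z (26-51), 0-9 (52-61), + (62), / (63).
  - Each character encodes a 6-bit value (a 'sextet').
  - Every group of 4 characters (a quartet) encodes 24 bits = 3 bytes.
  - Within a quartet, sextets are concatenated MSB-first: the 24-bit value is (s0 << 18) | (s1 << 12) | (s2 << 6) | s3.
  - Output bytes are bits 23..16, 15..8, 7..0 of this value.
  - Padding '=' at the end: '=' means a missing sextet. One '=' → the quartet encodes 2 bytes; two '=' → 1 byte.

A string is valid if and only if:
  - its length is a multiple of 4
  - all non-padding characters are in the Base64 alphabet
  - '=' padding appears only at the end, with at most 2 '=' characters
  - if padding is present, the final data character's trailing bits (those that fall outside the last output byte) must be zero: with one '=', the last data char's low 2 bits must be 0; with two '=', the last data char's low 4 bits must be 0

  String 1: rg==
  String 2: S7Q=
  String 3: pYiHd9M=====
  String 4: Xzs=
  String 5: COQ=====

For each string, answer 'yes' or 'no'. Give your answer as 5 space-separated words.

String 1: 'rg==' → valid
String 2: 'S7Q=' → valid
String 3: 'pYiHd9M=====' → invalid (5 pad chars (max 2))
String 4: 'Xzs=' → valid
String 5: 'COQ=====' → invalid (5 pad chars (max 2))

Answer: yes yes no yes no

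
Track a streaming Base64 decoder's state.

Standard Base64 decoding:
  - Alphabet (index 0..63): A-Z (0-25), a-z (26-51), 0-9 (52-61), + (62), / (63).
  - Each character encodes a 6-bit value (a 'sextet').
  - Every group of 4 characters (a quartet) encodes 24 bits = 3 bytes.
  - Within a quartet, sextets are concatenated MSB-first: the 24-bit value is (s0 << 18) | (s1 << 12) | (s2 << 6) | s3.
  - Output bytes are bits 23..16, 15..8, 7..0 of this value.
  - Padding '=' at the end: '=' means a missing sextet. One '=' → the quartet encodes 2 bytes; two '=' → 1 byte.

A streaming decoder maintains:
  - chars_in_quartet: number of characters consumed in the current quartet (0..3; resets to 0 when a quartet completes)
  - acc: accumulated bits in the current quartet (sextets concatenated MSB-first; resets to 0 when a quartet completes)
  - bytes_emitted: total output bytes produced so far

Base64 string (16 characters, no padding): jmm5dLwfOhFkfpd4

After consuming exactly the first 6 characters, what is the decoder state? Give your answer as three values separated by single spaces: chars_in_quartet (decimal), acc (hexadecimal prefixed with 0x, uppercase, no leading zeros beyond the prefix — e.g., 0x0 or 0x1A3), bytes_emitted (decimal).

After char 0 ('j'=35): chars_in_quartet=1 acc=0x23 bytes_emitted=0
After char 1 ('m'=38): chars_in_quartet=2 acc=0x8E6 bytes_emitted=0
After char 2 ('m'=38): chars_in_quartet=3 acc=0x239A6 bytes_emitted=0
After char 3 ('5'=57): chars_in_quartet=4 acc=0x8E69B9 -> emit 8E 69 B9, reset; bytes_emitted=3
After char 4 ('d'=29): chars_in_quartet=1 acc=0x1D bytes_emitted=3
After char 5 ('L'=11): chars_in_quartet=2 acc=0x74B bytes_emitted=3

Answer: 2 0x74B 3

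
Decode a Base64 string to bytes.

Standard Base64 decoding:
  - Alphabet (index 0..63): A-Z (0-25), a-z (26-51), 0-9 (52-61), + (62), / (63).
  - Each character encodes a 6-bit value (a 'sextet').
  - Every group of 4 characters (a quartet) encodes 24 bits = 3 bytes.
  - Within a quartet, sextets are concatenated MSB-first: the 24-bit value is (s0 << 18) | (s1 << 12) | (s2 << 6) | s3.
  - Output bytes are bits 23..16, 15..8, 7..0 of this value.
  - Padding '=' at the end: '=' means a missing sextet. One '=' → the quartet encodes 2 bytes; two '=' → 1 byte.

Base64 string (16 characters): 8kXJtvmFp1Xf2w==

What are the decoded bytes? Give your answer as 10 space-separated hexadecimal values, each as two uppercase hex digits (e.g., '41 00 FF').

After char 0 ('8'=60): chars_in_quartet=1 acc=0x3C bytes_emitted=0
After char 1 ('k'=36): chars_in_quartet=2 acc=0xF24 bytes_emitted=0
After char 2 ('X'=23): chars_in_quartet=3 acc=0x3C917 bytes_emitted=0
After char 3 ('J'=9): chars_in_quartet=4 acc=0xF245C9 -> emit F2 45 C9, reset; bytes_emitted=3
After char 4 ('t'=45): chars_in_quartet=1 acc=0x2D bytes_emitted=3
After char 5 ('v'=47): chars_in_quartet=2 acc=0xB6F bytes_emitted=3
After char 6 ('m'=38): chars_in_quartet=3 acc=0x2DBE6 bytes_emitted=3
After char 7 ('F'=5): chars_in_quartet=4 acc=0xB6F985 -> emit B6 F9 85, reset; bytes_emitted=6
After char 8 ('p'=41): chars_in_quartet=1 acc=0x29 bytes_emitted=6
After char 9 ('1'=53): chars_in_quartet=2 acc=0xA75 bytes_emitted=6
After char 10 ('X'=23): chars_in_quartet=3 acc=0x29D57 bytes_emitted=6
After char 11 ('f'=31): chars_in_quartet=4 acc=0xA755DF -> emit A7 55 DF, reset; bytes_emitted=9
After char 12 ('2'=54): chars_in_quartet=1 acc=0x36 bytes_emitted=9
After char 13 ('w'=48): chars_in_quartet=2 acc=0xDB0 bytes_emitted=9
Padding '==': partial quartet acc=0xDB0 -> emit DB; bytes_emitted=10

Answer: F2 45 C9 B6 F9 85 A7 55 DF DB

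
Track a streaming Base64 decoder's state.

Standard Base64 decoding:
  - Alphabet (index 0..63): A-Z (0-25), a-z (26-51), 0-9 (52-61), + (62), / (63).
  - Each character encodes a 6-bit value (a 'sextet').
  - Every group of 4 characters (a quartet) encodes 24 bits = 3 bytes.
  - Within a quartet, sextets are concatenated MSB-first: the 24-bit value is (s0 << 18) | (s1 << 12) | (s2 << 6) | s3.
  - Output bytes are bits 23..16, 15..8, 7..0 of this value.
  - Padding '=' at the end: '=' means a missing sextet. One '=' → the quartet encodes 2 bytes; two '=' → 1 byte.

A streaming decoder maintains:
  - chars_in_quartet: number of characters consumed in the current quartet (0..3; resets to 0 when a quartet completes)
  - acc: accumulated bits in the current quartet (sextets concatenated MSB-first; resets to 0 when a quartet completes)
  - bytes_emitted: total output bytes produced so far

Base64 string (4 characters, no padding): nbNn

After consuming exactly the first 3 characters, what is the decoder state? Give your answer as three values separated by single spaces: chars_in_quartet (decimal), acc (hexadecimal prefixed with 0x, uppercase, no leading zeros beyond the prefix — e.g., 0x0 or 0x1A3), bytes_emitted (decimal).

After char 0 ('n'=39): chars_in_quartet=1 acc=0x27 bytes_emitted=0
After char 1 ('b'=27): chars_in_quartet=2 acc=0x9DB bytes_emitted=0
After char 2 ('N'=13): chars_in_quartet=3 acc=0x276CD bytes_emitted=0

Answer: 3 0x276CD 0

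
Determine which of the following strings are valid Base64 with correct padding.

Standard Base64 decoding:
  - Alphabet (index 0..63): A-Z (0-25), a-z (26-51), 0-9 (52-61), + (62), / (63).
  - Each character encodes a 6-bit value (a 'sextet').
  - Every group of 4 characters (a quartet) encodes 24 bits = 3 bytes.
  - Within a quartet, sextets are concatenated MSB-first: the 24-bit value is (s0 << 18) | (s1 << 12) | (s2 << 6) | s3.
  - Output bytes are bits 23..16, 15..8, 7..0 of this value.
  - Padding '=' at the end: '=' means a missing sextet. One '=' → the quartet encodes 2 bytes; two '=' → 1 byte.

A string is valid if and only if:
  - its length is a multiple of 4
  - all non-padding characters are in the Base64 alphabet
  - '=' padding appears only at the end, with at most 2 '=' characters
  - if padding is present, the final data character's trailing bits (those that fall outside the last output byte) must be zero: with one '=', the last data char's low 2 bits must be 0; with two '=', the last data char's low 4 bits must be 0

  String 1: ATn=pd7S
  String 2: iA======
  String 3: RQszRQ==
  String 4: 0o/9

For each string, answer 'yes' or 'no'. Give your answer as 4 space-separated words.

Answer: no no yes yes

Derivation:
String 1: 'ATn=pd7S' → invalid (bad char(s): ['=']; '=' in middle)
String 2: 'iA======' → invalid (6 pad chars (max 2))
String 3: 'RQszRQ==' → valid
String 4: '0o/9' → valid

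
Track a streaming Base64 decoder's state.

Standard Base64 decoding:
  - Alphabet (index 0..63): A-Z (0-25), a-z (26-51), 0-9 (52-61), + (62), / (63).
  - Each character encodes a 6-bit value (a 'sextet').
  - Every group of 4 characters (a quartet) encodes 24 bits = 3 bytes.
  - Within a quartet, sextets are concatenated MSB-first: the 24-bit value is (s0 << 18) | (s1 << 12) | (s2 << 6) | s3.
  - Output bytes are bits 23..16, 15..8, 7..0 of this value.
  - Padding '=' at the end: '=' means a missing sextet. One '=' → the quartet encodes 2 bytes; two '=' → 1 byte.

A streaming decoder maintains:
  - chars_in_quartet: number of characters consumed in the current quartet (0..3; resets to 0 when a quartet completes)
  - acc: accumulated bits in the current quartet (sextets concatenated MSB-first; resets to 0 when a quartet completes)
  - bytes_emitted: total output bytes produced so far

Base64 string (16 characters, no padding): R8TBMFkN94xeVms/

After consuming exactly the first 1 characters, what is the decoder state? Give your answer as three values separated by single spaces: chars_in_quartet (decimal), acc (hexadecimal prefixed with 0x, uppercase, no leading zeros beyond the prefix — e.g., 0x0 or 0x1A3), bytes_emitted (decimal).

Answer: 1 0x11 0

Derivation:
After char 0 ('R'=17): chars_in_quartet=1 acc=0x11 bytes_emitted=0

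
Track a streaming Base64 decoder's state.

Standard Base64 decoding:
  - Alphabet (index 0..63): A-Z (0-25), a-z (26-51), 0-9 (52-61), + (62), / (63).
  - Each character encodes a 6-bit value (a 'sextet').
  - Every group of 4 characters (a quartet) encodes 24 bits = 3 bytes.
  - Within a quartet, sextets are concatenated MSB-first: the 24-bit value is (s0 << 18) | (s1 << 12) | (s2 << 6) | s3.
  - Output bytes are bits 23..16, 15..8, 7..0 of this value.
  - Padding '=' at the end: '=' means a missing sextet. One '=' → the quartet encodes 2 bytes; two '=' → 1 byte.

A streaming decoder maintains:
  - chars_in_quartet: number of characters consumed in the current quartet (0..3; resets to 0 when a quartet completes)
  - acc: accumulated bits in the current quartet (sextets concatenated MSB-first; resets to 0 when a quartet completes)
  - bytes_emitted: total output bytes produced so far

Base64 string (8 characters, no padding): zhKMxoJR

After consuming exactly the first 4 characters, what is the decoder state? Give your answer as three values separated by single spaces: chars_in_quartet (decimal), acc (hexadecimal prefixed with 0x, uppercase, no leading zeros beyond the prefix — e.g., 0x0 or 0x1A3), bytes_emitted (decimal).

Answer: 0 0x0 3

Derivation:
After char 0 ('z'=51): chars_in_quartet=1 acc=0x33 bytes_emitted=0
After char 1 ('h'=33): chars_in_quartet=2 acc=0xCE1 bytes_emitted=0
After char 2 ('K'=10): chars_in_quartet=3 acc=0x3384A bytes_emitted=0
After char 3 ('M'=12): chars_in_quartet=4 acc=0xCE128C -> emit CE 12 8C, reset; bytes_emitted=3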